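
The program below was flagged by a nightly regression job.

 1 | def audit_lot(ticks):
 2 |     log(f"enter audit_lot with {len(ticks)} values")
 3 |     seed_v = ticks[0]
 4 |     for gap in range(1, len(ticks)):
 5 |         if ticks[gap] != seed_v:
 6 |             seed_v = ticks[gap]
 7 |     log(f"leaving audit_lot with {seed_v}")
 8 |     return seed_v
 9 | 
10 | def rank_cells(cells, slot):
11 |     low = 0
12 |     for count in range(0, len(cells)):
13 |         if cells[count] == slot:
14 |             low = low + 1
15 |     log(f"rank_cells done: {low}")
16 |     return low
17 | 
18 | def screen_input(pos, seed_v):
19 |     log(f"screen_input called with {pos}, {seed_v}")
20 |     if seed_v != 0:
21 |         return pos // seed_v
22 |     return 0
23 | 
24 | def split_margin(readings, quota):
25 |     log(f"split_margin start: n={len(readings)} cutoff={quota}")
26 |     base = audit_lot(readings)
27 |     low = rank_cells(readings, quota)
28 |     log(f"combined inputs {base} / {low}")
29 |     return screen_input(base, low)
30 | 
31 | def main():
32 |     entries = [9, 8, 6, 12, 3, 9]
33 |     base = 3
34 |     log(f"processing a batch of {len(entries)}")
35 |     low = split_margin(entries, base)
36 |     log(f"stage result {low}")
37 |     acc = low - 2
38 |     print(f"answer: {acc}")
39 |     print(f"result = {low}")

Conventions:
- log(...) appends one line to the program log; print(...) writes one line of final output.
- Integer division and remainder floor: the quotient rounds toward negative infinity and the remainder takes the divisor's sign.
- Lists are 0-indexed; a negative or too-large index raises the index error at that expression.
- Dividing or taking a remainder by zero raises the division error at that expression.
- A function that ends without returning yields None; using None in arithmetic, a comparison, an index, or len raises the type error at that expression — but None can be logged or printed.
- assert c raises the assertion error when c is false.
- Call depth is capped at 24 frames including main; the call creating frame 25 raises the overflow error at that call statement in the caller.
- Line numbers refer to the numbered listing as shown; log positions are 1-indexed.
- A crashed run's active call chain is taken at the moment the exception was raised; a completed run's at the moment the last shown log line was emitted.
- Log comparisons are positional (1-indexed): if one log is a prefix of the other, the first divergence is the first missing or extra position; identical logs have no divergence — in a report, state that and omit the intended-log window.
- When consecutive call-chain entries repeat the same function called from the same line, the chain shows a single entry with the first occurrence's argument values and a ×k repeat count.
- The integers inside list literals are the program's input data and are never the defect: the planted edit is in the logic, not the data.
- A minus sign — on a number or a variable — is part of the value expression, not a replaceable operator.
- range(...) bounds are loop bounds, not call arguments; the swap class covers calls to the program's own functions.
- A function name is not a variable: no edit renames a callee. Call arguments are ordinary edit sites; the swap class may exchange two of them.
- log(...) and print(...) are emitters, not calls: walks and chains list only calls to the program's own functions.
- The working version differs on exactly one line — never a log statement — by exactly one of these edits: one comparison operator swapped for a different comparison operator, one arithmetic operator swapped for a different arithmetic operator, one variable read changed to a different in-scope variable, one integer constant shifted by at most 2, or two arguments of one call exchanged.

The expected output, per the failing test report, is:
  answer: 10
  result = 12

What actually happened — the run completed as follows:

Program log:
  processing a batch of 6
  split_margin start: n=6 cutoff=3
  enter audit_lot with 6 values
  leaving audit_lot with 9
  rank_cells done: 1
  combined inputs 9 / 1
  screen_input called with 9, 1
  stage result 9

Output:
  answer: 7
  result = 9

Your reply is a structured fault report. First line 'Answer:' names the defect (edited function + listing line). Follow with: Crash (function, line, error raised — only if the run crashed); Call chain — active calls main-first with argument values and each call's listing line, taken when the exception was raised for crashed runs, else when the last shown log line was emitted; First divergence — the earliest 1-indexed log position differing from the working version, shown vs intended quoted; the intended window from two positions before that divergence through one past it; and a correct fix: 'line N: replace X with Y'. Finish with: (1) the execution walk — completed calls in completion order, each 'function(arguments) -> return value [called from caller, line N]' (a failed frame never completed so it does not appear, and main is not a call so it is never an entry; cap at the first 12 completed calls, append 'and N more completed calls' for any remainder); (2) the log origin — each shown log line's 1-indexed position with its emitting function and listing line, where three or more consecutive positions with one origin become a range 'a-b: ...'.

Answer: the defect is in audit_lot at line 5.
The tell: Log line 4 is where behavior first shows: 'leaving audit_lot with 9' appears instead of 'leaving audit_lot with 12'.
Call chain: main.
First divergence: position 4; shown 'leaving audit_lot with 9' vs intended 'leaving audit_lot with 12'.
Intended log window:
  2: split_margin start: n=6 cutoff=3
  3: enter audit_lot with 6 values
  4: leaving audit_lot with 12
  5: rank_cells done: 1
Execution walk:
  audit_lot([9, 8, 6, 12, 3, 9]) -> 9  [called from split_margin, line 26]
  rank_cells([9, 8, 6, 12, 3, 9], 3) -> 1  [called from split_margin, line 27]
  screen_input(9, 1) -> 9  [called from split_margin, line 29]
  split_margin([9, 8, 6, 12, 3, 9], 3) -> 9  [called from main, line 35]
Origin of each log line:
  1 — main, line 34
  2 — split_margin, line 25
  3 — audit_lot, line 2
  4 — audit_lot, line 7
  5 — rank_cells, line 15
  6 — split_margin, line 28
  7 — screen_input, line 19
  8 — main, line 36
A correct fix: line 5: replace `!=` with `>`.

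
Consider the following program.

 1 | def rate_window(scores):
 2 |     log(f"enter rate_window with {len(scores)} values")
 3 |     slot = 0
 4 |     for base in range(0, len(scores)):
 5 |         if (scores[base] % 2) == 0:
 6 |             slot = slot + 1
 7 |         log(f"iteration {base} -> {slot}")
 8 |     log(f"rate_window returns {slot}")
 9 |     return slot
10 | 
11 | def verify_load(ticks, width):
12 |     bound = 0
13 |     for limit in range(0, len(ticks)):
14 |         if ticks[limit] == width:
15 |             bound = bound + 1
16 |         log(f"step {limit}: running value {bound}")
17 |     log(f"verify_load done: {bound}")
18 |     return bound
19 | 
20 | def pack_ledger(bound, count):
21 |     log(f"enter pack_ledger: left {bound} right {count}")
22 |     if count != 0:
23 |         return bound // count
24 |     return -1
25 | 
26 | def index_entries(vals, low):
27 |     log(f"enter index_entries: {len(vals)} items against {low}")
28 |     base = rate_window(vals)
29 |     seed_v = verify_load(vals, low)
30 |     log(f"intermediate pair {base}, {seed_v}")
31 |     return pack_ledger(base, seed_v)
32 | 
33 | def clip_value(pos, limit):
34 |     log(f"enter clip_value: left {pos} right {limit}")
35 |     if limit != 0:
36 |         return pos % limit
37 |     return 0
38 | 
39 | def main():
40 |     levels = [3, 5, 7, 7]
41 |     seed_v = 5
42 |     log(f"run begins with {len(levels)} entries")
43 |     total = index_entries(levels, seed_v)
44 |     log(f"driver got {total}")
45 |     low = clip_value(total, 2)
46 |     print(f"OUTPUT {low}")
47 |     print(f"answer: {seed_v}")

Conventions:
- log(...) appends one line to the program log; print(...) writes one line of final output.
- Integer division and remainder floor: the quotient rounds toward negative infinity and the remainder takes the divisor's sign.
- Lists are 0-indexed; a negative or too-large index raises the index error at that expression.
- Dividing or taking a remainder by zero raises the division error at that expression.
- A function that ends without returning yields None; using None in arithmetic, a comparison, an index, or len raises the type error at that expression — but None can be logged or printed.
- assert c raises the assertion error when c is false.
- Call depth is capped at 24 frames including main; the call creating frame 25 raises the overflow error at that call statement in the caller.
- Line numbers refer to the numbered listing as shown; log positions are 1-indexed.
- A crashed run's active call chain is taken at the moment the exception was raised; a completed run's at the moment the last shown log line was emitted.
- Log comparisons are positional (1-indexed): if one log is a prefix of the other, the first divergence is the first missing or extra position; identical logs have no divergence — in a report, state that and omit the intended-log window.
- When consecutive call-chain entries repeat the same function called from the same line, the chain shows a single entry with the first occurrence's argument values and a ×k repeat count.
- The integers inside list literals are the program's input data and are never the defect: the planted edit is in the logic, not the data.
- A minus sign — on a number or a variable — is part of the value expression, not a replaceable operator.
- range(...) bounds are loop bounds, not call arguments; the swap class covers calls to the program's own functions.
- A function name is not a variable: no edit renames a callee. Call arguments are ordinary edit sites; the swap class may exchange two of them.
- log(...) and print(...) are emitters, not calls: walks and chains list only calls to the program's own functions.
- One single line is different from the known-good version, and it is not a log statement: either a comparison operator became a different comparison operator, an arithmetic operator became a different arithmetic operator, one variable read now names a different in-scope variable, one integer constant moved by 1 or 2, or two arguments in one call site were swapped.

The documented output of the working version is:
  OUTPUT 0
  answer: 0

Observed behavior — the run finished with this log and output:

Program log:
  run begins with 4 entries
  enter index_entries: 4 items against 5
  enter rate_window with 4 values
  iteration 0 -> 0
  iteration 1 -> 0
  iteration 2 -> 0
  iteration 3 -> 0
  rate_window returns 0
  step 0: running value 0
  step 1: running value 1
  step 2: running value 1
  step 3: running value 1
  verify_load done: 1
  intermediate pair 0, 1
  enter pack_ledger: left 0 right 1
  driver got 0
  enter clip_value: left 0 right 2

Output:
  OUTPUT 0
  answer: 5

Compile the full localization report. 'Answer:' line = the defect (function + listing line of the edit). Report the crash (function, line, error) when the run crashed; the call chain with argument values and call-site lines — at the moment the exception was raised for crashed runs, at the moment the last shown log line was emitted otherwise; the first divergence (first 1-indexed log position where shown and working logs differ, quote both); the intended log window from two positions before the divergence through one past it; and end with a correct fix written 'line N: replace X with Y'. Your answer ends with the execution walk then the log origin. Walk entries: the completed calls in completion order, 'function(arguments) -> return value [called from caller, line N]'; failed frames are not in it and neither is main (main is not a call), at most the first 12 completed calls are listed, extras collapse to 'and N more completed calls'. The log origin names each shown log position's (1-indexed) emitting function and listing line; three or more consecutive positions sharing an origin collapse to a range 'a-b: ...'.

Answer: the defect is in main at line 47.
Key fact: The two runs log identically and part ways only at the printed values.
Call chain: main -> clip_value(0, 2) (called at line 45).
First divergence: none; the two logs match at every position.
Execution walk:
  rate_window([3, 5, 7, 7]) -> 0  [called from index_entries, line 28]
  verify_load([3, 5, 7, 7], 5) -> 1  [called from index_entries, line 29]
  pack_ledger(0, 1) -> 0  [called from index_entries, line 31]
  index_entries([3, 5, 7, 7], 5) -> 0  [called from main, line 43]
  clip_value(0, 2) -> 0  [called from main, line 45]
Origin of each log line:
  1: emitted by main (line 42)
  2: emitted by index_entries (line 27)
  3: emitted by rate_window (line 2)
  4-7: emitted by rate_window (line 7)
  8: emitted by rate_window (line 8)
  9-12: emitted by verify_load (line 16)
  13: emitted by verify_load (line 17)
  14: emitted by index_entries (line 30)
  15: emitted by pack_ledger (line 21)
  16: emitted by main (line 44)
  17: emitted by clip_value (line 34)
A correct fix: line 47: replace `seed_v` with `total`.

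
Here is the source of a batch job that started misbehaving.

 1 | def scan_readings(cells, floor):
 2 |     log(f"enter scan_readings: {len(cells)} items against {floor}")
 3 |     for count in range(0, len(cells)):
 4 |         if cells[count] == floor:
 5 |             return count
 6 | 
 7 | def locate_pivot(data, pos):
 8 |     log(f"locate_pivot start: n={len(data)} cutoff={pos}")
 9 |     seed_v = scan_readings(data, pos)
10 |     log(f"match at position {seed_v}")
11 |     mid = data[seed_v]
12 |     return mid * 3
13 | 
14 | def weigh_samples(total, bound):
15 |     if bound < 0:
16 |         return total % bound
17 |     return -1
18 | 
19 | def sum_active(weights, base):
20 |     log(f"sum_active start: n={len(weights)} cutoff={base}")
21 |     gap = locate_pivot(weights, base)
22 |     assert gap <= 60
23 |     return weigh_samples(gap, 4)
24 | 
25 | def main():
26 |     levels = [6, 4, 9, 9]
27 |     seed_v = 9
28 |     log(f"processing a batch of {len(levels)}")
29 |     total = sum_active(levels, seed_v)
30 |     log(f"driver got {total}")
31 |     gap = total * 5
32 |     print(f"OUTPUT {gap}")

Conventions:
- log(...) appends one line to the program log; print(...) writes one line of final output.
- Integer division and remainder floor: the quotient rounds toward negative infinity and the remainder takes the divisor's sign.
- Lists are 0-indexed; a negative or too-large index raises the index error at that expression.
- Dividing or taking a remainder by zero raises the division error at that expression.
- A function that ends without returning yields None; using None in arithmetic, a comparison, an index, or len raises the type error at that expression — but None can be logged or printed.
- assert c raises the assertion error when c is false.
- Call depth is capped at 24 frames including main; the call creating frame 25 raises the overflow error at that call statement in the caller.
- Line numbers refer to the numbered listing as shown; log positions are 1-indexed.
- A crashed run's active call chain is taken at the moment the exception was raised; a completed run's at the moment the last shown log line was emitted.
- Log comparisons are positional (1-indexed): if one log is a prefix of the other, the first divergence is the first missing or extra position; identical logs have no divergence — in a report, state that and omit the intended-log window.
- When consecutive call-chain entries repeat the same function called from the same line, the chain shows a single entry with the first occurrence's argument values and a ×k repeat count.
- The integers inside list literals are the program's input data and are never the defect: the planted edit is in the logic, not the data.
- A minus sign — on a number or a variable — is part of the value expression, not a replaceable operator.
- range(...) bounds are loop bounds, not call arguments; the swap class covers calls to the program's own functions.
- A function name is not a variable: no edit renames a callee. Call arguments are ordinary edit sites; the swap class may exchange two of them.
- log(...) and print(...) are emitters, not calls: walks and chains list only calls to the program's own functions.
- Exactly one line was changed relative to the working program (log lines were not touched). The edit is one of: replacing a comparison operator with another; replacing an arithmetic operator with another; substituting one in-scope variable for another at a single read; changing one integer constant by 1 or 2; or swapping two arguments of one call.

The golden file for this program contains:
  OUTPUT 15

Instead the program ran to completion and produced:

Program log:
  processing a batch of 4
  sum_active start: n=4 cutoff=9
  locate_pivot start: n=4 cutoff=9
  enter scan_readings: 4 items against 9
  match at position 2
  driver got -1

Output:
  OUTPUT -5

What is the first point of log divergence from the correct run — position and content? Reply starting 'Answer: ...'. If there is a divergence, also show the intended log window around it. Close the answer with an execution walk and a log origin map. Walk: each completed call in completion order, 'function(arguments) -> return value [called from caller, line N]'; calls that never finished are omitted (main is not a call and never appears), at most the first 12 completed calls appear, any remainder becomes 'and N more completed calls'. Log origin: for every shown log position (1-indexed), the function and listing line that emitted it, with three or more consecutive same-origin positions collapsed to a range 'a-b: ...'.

Answer: at position 6 the run shows 'driver got -1' where the working version logs 'driver got 3'.
Intended log window:
  4: enter scan_readings: 4 items against 9
  5: match at position 2
  6: driver got 3
Execution walk:
  scan_readings([6, 4, 9, 9], 9) -> 2  [called from locate_pivot, line 9]
  locate_pivot([6, 4, 9, 9], 9) -> 27  [called from sum_active, line 21]
  weigh_samples(27, 4) -> -1  [called from sum_active, line 23]
  sum_active([6, 4, 9, 9], 9) -> -1  [called from main, line 29]
Origin of each log line:
  1: logged in main at line 28
  2: logged in sum_active at line 20
  3: logged in locate_pivot at line 8
  4: logged in scan_readings at line 2
  5: logged in locate_pivot at line 10
  6: logged in main at line 30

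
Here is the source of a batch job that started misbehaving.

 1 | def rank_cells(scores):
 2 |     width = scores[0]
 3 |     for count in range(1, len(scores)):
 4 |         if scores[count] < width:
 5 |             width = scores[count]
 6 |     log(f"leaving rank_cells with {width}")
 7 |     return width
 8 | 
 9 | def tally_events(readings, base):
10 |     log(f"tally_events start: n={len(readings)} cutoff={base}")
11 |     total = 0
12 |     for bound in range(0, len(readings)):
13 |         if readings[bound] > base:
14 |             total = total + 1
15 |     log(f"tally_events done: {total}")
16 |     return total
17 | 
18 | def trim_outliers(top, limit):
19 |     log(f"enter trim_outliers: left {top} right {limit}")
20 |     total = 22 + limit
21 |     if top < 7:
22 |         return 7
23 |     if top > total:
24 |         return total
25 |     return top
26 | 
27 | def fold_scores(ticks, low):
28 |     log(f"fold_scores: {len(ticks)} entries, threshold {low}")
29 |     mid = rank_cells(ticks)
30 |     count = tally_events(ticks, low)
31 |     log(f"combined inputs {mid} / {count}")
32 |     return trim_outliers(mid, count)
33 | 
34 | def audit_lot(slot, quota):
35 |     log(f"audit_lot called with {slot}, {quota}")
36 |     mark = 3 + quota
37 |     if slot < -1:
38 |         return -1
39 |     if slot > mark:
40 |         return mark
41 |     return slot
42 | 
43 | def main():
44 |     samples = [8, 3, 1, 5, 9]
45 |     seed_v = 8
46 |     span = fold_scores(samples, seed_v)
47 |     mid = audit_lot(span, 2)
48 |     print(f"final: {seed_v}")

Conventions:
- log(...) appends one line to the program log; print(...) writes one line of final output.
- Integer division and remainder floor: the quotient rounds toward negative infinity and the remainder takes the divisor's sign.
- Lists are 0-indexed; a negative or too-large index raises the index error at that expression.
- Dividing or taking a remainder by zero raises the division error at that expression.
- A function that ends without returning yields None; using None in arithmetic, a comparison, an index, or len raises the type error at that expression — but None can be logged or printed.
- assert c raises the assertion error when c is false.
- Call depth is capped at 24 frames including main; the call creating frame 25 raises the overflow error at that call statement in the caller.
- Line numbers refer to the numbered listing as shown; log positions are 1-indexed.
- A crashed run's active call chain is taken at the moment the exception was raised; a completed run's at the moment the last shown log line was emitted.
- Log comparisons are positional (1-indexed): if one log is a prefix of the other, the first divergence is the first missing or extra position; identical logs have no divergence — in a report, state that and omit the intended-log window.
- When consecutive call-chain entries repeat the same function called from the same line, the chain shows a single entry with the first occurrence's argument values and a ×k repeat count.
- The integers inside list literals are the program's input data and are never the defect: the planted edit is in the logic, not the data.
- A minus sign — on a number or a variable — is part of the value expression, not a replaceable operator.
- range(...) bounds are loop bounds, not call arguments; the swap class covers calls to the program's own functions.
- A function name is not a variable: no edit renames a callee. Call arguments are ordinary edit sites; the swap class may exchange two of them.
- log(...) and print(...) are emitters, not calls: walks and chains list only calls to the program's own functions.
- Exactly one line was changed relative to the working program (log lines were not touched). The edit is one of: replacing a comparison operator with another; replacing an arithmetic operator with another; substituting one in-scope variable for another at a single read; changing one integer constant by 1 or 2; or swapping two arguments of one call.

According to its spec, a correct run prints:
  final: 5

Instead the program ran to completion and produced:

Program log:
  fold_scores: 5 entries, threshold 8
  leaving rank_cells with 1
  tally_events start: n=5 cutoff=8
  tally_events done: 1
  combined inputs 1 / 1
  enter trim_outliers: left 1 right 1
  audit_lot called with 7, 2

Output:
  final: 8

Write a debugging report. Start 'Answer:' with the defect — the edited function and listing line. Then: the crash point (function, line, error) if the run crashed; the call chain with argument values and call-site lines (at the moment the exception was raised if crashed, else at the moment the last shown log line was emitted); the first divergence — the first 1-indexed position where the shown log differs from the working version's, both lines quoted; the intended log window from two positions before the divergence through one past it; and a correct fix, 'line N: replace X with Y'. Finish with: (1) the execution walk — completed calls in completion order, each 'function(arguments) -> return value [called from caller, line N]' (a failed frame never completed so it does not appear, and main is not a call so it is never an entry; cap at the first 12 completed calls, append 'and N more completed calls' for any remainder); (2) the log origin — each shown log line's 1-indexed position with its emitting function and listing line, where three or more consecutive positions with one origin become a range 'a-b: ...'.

Answer: the defect is in main at line 48.
Key observation: The two runs log identically and part ways only at the printed values.
Call chain: main -> audit_lot(7, 2) (called at line 47).
First divergence: there is none — every log position agrees.
Execution walk:
  rank_cells([8, 3, 1, 5, 9]) -> 1  [called from fold_scores, line 29]
  tally_events([8, 3, 1, 5, 9], 8) -> 1  [called from fold_scores, line 30]
  trim_outliers(1, 1) -> 7  [called from fold_scores, line 32]
  fold_scores([8, 3, 1, 5, 9], 8) -> 7  [called from main, line 46]
  audit_lot(7, 2) -> 5  [called from main, line 47]
Log origin:
  1: emitted by fold_scores (line 28)
  2: emitted by rank_cells (line 6)
  3: emitted by tally_events (line 10)
  4: emitted by tally_events (line 15)
  5: emitted by fold_scores (line 31)
  6: emitted by trim_outliers (line 19)
  7: emitted by audit_lot (line 35)
A correct fix: line 48: replace `seed_v` with `mid`.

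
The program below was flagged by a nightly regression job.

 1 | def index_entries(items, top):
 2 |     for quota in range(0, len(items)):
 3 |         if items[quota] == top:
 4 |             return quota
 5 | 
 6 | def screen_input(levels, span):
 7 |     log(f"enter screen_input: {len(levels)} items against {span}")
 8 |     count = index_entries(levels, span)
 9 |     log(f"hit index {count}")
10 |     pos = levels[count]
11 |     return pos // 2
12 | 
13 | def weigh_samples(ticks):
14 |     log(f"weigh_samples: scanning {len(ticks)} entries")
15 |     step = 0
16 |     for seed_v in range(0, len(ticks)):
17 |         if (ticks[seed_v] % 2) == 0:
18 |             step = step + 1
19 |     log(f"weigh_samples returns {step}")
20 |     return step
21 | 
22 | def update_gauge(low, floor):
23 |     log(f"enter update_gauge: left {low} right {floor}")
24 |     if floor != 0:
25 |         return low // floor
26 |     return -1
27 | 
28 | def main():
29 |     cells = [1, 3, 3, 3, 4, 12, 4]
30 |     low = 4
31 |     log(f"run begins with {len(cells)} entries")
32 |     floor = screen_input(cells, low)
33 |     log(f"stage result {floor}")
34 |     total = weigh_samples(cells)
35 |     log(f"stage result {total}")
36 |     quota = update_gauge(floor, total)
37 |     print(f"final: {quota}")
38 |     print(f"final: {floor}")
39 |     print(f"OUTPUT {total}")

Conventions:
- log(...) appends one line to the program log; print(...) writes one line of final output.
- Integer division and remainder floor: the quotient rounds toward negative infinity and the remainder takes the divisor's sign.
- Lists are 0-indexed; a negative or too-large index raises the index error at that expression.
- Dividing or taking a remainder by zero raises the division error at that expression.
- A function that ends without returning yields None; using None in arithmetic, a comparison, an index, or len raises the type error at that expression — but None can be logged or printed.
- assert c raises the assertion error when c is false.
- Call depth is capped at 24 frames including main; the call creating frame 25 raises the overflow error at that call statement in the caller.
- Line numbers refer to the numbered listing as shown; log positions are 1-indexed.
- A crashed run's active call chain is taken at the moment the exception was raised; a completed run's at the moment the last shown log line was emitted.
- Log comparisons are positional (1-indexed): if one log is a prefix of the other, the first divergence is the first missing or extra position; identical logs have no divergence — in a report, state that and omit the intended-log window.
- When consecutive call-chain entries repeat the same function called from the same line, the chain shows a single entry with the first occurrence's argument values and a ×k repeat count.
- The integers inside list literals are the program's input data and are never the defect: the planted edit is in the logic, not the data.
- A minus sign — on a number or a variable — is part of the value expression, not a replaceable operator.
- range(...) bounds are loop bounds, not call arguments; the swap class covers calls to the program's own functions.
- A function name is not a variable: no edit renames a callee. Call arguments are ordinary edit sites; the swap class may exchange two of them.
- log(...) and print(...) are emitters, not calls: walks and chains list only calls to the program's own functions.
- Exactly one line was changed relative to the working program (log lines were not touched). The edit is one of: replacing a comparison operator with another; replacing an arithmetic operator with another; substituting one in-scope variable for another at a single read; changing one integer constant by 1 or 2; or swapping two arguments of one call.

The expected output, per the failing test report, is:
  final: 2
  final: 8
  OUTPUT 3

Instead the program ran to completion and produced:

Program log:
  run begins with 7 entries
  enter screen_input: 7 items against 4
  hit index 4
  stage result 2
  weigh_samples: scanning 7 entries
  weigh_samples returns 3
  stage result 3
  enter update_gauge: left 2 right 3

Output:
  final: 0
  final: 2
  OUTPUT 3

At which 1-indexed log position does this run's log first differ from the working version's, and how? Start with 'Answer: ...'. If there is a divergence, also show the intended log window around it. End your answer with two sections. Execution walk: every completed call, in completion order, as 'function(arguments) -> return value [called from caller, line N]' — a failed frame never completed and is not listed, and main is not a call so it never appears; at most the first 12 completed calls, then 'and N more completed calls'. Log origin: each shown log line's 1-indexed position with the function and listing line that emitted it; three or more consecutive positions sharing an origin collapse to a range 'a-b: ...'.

Answer: position 4; shown 'stage result 2' vs intended 'stage result 8'.
Intended log window:
  2: enter screen_input: 7 items against 4
  3: hit index 4
  4: stage result 8
  5: weigh_samples: scanning 7 entries
Execution walk:
  index_entries([1, 3, 3, 3, 4, 12, 4], 4) -> 4  [called from screen_input, line 8]
  screen_input([1, 3, 3, 3, 4, 12, 4], 4) -> 2  [called from main, line 32]
  weigh_samples([1, 3, 3, 3, 4, 12, 4]) -> 3  [called from main, line 34]
  update_gauge(2, 3) -> 0  [called from main, line 36]
Log line origins:
  1: logged in main at line 31
  2: logged in screen_input at line 7
  3: logged in screen_input at line 9
  4: logged in main at line 33
  5: logged in weigh_samples at line 14
  6: logged in weigh_samples at line 19
  7: logged in main at line 35
  8: logged in update_gauge at line 23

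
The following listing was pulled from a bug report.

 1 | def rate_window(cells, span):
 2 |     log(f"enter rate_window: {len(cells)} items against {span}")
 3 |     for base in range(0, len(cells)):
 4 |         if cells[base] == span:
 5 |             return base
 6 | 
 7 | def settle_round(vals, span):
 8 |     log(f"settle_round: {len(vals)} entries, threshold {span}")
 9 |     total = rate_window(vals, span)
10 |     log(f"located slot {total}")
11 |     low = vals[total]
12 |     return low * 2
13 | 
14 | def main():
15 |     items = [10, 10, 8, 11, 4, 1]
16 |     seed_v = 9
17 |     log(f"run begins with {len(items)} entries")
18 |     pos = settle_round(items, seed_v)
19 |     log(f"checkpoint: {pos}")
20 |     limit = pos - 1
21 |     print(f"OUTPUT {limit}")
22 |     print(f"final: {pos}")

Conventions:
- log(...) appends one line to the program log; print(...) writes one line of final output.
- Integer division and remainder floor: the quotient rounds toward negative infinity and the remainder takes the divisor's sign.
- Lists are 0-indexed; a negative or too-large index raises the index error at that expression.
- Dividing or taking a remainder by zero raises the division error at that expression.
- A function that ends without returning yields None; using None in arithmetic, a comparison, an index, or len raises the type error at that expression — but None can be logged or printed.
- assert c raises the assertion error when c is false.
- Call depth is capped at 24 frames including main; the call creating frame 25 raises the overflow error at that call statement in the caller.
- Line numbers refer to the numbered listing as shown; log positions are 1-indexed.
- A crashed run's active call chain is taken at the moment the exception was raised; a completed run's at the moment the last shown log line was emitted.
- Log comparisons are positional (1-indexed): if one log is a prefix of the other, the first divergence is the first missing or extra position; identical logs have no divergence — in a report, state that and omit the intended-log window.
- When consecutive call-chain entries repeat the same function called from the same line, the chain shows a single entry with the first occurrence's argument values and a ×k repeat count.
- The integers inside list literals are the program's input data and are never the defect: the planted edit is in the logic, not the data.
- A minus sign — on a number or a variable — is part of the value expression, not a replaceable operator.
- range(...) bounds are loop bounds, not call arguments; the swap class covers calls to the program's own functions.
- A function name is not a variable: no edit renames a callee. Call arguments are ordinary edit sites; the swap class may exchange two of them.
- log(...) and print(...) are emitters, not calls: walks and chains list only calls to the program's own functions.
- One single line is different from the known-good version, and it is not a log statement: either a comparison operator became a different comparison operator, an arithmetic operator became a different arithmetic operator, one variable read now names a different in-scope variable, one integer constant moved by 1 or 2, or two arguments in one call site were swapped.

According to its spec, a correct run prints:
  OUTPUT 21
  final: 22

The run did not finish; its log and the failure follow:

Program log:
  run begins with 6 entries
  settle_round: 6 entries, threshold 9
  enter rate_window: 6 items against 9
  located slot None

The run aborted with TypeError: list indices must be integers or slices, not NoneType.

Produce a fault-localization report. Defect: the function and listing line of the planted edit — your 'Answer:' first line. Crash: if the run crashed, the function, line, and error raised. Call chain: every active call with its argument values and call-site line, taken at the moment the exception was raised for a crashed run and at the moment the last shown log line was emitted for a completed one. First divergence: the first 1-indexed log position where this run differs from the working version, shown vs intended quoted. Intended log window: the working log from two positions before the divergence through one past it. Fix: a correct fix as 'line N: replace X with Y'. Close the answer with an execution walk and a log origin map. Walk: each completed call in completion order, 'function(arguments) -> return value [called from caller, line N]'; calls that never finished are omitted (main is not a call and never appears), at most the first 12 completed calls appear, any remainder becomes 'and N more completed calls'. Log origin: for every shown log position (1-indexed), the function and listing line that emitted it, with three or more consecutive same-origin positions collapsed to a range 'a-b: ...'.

Answer: the defect is in main at line 16.
Key observation: The earliest visible damage is log position 2 — 'settle_round: 6 entries, threshold 9' rather than the intended 'settle_round: 6 entries, threshold 11'.
Crash: settle_round, line 11, TypeError.
Call chain: main -> settle_round([10, 10, 8, 11, 4, 1], 9) (called at line 18).
First divergence: position 2; shown 'settle_round: 6 entries, threshold 9' vs intended 'settle_round: 6 entries, threshold 11'.
Intended log window:
  1: run begins with 6 entries
  2: settle_round: 6 entries, threshold 11
  3: enter rate_window: 6 items against 11
Execution walk:
  rate_window([10, 10, 8, 11, 4, 1], 9) -> None  [called from settle_round, line 9]
Log line origins:
  1: emitted by main (line 17)
  2: emitted by settle_round (line 8)
  3: emitted by rate_window (line 2)
  4: emitted by settle_round (line 10)
A correct fix: line 16: replace `9` with `11`.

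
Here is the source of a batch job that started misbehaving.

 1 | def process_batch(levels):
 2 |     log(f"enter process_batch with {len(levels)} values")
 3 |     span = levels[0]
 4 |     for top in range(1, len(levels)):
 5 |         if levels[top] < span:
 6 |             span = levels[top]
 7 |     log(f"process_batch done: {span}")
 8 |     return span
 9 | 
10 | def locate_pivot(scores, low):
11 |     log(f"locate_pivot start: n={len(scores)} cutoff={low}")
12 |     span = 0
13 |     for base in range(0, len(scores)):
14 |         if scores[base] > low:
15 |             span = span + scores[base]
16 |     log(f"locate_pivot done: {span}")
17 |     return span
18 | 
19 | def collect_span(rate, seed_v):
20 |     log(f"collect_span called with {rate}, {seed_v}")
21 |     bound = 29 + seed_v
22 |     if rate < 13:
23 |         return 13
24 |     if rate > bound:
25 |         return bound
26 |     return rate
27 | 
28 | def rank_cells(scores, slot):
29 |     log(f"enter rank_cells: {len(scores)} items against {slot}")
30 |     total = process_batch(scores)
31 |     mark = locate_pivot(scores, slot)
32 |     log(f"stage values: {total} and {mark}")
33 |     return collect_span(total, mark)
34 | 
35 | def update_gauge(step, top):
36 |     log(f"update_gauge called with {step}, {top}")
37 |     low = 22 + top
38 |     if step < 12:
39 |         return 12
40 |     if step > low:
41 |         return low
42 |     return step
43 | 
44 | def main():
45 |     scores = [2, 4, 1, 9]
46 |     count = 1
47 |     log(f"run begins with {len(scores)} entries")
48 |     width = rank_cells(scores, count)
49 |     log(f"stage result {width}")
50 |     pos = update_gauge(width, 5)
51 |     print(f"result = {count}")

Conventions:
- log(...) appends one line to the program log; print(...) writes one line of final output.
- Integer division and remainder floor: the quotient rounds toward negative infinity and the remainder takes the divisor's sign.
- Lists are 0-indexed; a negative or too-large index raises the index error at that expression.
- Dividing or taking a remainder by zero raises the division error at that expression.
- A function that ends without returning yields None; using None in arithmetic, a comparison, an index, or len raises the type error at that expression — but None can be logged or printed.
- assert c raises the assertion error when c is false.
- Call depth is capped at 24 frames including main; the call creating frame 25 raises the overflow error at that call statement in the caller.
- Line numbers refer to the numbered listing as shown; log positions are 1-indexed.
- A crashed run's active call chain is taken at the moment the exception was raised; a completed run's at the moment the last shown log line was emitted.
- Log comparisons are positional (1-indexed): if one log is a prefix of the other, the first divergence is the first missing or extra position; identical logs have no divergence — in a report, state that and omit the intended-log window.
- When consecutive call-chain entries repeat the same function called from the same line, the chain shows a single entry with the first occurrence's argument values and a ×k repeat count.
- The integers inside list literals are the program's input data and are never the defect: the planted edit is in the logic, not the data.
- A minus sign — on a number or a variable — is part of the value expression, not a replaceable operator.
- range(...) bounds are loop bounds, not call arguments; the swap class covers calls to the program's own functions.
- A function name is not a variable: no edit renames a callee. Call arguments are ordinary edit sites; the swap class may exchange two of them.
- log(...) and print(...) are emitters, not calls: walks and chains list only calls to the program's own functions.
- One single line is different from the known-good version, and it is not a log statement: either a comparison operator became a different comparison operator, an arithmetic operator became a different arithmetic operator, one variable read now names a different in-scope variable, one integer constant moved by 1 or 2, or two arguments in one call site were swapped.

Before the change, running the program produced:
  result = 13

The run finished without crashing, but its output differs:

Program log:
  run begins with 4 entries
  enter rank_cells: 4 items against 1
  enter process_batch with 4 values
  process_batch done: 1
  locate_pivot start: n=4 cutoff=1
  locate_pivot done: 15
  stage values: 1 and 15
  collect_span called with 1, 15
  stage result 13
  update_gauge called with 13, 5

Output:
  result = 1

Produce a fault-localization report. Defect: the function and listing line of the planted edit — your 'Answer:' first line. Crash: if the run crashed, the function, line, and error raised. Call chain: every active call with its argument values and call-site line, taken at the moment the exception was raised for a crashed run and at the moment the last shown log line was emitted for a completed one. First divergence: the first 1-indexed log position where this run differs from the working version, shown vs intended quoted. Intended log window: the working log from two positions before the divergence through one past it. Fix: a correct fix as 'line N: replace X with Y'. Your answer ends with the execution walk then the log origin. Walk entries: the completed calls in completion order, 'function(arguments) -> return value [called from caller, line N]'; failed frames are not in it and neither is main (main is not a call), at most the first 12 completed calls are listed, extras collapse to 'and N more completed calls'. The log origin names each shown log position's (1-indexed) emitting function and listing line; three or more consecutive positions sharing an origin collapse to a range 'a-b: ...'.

Answer: the defect is in main at line 51.
Key observation: Every logged value matches the working version; the printed result is what differs.
Call chain: main -> update_gauge(13, 5) (called at line 50).
First divergence: none; the two logs match at every position.
Execution walk:
  process_batch([2, 4, 1, 9]) -> 1  [called from rank_cells, line 30]
  locate_pivot([2, 4, 1, 9], 1) -> 15  [called from rank_cells, line 31]
  collect_span(1, 15) -> 13  [called from rank_cells, line 33]
  rank_cells([2, 4, 1, 9], 1) -> 13  [called from main, line 48]
  update_gauge(13, 5) -> 13  [called from main, line 50]
Log origin:
  1 — main, line 47
  2 — rank_cells, line 29
  3 — process_batch, line 2
  4 — process_batch, line 7
  5 — locate_pivot, line 11
  6 — locate_pivot, line 16
  7 — rank_cells, line 32
  8 — collect_span, line 20
  9 — main, line 49
  10 — update_gauge, line 36
A correct fix: line 51: replace `count` with `pos`.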